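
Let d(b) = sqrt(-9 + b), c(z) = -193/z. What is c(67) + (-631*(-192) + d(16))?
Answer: 8116991/67 + sqrt(7) ≈ 1.2115e+5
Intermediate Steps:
c(67) + (-631*(-192) + d(16)) = -193/67 + (-631*(-192) + sqrt(-9 + 16)) = -193*1/67 + (121152 + sqrt(7)) = -193/67 + (121152 + sqrt(7)) = 8116991/67 + sqrt(7)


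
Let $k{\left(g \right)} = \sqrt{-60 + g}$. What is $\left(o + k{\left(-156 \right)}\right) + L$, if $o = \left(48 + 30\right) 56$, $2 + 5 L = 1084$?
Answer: $\frac{22922}{5} + 6 i \sqrt{6} \approx 4584.4 + 14.697 i$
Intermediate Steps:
$L = \frac{1082}{5}$ ($L = - \frac{2}{5} + \frac{1}{5} \cdot 1084 = - \frac{2}{5} + \frac{1084}{5} = \frac{1082}{5} \approx 216.4$)
$o = 4368$ ($o = 78 \cdot 56 = 4368$)
$\left(o + k{\left(-156 \right)}\right) + L = \left(4368 + \sqrt{-60 - 156}\right) + \frac{1082}{5} = \left(4368 + \sqrt{-216}\right) + \frac{1082}{5} = \left(4368 + 6 i \sqrt{6}\right) + \frac{1082}{5} = \frac{22922}{5} + 6 i \sqrt{6}$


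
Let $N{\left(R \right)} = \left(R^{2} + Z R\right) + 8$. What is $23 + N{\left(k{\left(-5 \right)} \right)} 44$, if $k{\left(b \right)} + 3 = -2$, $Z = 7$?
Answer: $-65$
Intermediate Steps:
$k{\left(b \right)} = -5$ ($k{\left(b \right)} = -3 - 2 = -5$)
$N{\left(R \right)} = 8 + R^{2} + 7 R$ ($N{\left(R \right)} = \left(R^{2} + 7 R\right) + 8 = 8 + R^{2} + 7 R$)
$23 + N{\left(k{\left(-5 \right)} \right)} 44 = 23 + \left(8 + \left(-5\right)^{2} + 7 \left(-5\right)\right) 44 = 23 + \left(8 + 25 - 35\right) 44 = 23 - 88 = -65$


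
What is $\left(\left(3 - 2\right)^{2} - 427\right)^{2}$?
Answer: $181476$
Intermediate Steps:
$\left(\left(3 - 2\right)^{2} - 427\right)^{2} = \left(1^{2} - 427\right)^{2} = \left(1 - 427\right)^{2} = \left(-426\right)^{2} = 181476$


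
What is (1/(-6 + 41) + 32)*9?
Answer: 10089/35 ≈ 288.26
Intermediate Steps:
(1/(-6 + 41) + 32)*9 = (1/35 + 32)*9 = (1121/35)*9 = 10089/35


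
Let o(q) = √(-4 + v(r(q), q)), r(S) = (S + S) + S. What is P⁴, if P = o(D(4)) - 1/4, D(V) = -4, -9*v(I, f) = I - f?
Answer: 176593/20736 + 439*I*√7/216 ≈ 8.5163 + 5.3772*I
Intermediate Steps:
r(S) = 3*S (r(S) = 2*S + S = 3*S)
v(I, f) = -I/9 + f/9 (v(I, f) = -(I - f)/9 = -I/9 + f/9)
o(q) = √(-4 - 2*q/9) (o(q) = √(-4 + (-q/3 + q/9)) = √(-4 - 2*q/9))
P = -¼ + 2*I*√7/3 (P = √(-36 - 2*(-4))/3 - 1/4 = √(-36 + 8)/3 - 1*¼ = √(-28)/3 - ¼ = (2*I*√7)/3 - ¼ = 2*I*√7/3 - ¼ = -¼ + 2*I*√7/3 ≈ -0.25 + 1.7638*I)
P⁴ = (-¼ + 2*I*√7/3)⁴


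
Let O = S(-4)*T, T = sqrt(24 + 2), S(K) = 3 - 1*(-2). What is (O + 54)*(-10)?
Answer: -540 - 50*sqrt(26) ≈ -794.95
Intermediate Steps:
S(K) = 5 (S(K) = 3 + 2 = 5)
T = sqrt(26) ≈ 5.0990
O = 5*sqrt(26) ≈ 25.495
(O + 54)*(-10) = (5*sqrt(26) + 54)*(-10) = (54 + 5*sqrt(26))*(-10) = -540 - 50*sqrt(26)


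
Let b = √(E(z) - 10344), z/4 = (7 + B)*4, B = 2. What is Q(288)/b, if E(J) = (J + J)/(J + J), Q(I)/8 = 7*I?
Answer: -16128*I*√10343/10343 ≈ -158.58*I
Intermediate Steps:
Q(I) = 56*I (Q(I) = 8*(7*I) = 56*I)
z = 144 (z = 4*((7 + 2)*4) = 4*(9*4) = 4*36 = 144)
E(J) = 1 (E(J) = (2*J)/((2*J)) = (2*J)*(1/(2*J)) = 1)
b = I*√10343 (b = √(1 - 10344) = √(-10343) = I*√10343 ≈ 101.7*I)
Q(288)/b = (56*288)/((I*√10343)) = 16128*(-I*√10343/10343) = -16128*I*√10343/10343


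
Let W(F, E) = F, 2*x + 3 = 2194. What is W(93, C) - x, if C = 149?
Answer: -2005/2 ≈ -1002.5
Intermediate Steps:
x = 2191/2 (x = -3/2 + (½)*2194 = -3/2 + 1097 = 2191/2 ≈ 1095.5)
W(93, C) - x = 93 - 1*2191/2 = 93 - 2191/2 = -2005/2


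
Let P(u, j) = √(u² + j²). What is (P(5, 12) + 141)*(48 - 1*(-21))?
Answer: 10626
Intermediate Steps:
P(u, j) = √(j² + u²)
(P(5, 12) + 141)*(48 - 1*(-21)) = (√(12² + 5²) + 141)*(48 - 1*(-21)) = (√(144 + 25) + 141)*(48 + 21) = (√169 + 141)*69 = (13 + 141)*69 = 154*69 = 10626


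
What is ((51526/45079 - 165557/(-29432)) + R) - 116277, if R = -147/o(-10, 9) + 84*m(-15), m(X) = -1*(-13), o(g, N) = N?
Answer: -458508396325607/3980295384 ≈ -1.1519e+5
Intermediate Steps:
m(X) = 13
R = 3227/3 (R = -147/9 + 84*13 = -147*⅑ + 1092 = -49/3 + 1092 = 3227/3 ≈ 1075.7)
((51526/45079 - 165557/(-29432)) + R) - 116277 = ((51526/45079 - 165557/(-29432)) + 3227/3) - 116277 = ((51526*(1/45079) - 165557*(-1/29432)) + 3227/3) - 116277 = ((51526/45079 + 165557/29432) + 3227/3) - 116277 = (8979657235/1326765128 + 3227/3) - 116277 = 4308410039761/3980295384 - 116277 = -458508396325607/3980295384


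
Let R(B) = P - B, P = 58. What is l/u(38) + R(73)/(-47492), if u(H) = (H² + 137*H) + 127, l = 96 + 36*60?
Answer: 35747869/107284428 ≈ 0.33321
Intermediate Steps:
R(B) = 58 - B
l = 2256 (l = 96 + 2160 = 2256)
u(H) = 127 + H² + 137*H
l/u(38) + R(73)/(-47492) = 2256/(127 + 38² + 137*38) + (58 - 1*73)/(-47492) = 2256/(127 + 1444 + 5206) + (58 - 73)*(-1/47492) = 2256/6777 - 15*(-1/47492) = 2256*(1/6777) + 15/47492 = 752/2259 + 15/47492 = 35747869/107284428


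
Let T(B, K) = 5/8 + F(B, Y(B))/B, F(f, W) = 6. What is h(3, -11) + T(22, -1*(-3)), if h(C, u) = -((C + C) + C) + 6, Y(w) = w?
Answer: -185/88 ≈ -2.1023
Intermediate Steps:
h(C, u) = 6 - 3*C (h(C, u) = -(2*C + C) + 6 = -3*C + 6 = 6 - 3*C)
T(B, K) = 5/8 + 6/B
h(3, -11) + T(22, -1*(-3)) = (6 - 3*3) + (5/8 + 6/22) = (6 - 9) + (5/8 + 6*(1/22)) = -3 + (5/8 + 3/11) = -3 + 79/88 = -185/88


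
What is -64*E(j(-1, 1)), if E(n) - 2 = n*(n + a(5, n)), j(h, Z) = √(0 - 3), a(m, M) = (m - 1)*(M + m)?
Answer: 832 - 1280*I*√3 ≈ 832.0 - 2217.0*I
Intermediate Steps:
a(m, M) = (-1 + m)*(M + m)
j(h, Z) = I*√3 (j(h, Z) = √(-3) = I*√3)
E(n) = 2 + n*(20 + 5*n) (E(n) = 2 + n*(n + (5² - n - 1*5 + n*5)) = 2 + n*(n + (25 - n - 5 + 5*n)) = 2 + n*(n + (20 + 4*n)) = 2 + n*(20 + 5*n))
-64*E(j(-1, 1)) = -64*(2 + 5*(I*√3)² + 20*(I*√3)) = -64*(2 + 5*(-3) + 20*I*√3) = -64*(2 - 15 + 20*I*√3) = -64*(-13 + 20*I*√3) = 832 - 1280*I*√3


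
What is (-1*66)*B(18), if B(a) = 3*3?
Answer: -594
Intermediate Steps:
B(a) = 9
(-1*66)*B(18) = -1*66*9 = -66*9 = -594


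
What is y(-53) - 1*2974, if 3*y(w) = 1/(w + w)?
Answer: -945733/318 ≈ -2974.0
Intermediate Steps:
y(w) = 1/(6*w) (y(w) = 1/(3*(w + w)) = 1/(3*((2*w))) = (1/(2*w))/3 = 1/(6*w))
y(-53) - 1*2974 = (1/6)/(-53) - 1*2974 = (1/6)*(-1/53) - 2974 = -1/318 - 2974 = -945733/318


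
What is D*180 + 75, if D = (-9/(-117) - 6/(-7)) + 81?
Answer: 1348905/91 ≈ 14823.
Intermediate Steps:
D = 7456/91 (D = (-9*(-1/117) - 6*(-1/7)) + 81 = (1/13 + 6/7) + 81 = 85/91 + 81 = 7456/91 ≈ 81.934)
D*180 + 75 = (7456/91)*180 + 75 = 1342080/91 + 75 = 1348905/91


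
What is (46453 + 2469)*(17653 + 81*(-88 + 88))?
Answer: 863620066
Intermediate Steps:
(46453 + 2469)*(17653 + 81*(-88 + 88)) = 48922*(17653 + 81*0) = 48922*(17653 + 0) = 48922*17653 = 863620066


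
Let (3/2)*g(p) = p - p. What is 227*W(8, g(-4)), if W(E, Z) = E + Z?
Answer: 1816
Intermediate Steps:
g(p) = 0 (g(p) = 2*(p - p)/3 = (⅔)*0 = 0)
227*W(8, g(-4)) = 227*(8 + 0) = 227*8 = 1816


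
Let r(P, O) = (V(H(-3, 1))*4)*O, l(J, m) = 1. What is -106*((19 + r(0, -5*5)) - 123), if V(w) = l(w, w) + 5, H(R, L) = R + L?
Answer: 74624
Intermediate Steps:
H(R, L) = L + R
V(w) = 6 (V(w) = 1 + 5 = 6)
r(P, O) = 24*O (r(P, O) = (6*4)*O = 24*O)
-106*((19 + r(0, -5*5)) - 123) = -106*((19 + 24*(-5*5)) - 123) = -106*((19 + 24*(-25)) - 123) = -106*((19 - 600) - 123) = -106*(-581 - 123) = -106*(-704) = 74624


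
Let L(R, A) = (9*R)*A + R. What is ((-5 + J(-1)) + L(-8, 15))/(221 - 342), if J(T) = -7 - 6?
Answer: 1106/121 ≈ 9.1405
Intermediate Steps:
L(R, A) = R + 9*A*R (L(R, A) = 9*A*R + R = R + 9*A*R)
J(T) = -13
((-5 + J(-1)) + L(-8, 15))/(221 - 342) = ((-5 - 13) - 8*(1 + 9*15))/(221 - 342) = (-18 - 8*(1 + 135))/(-121) = (-18 - 8*136)*(-1/121) = (-18 - 1088)*(-1/121) = -1106*(-1/121) = 1106/121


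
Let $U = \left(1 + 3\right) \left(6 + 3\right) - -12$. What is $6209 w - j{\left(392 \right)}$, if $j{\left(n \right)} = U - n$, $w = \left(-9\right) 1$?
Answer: $-55537$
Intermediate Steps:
$w = -9$
$U = 48$ ($U = 4 \cdot 9 + 12 = 36 + 12 = 48$)
$j{\left(n \right)} = 48 - n$
$6209 w - j{\left(392 \right)} = 6209 \left(-9\right) - \left(48 - 392\right) = -55881 - \left(48 - 392\right) = -55881 - -344 = -55881 + 344 = -55537$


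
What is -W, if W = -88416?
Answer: 88416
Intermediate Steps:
-W = -1*(-88416) = 88416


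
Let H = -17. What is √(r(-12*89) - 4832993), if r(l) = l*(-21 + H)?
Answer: I*√4792409 ≈ 2189.2*I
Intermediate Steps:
r(l) = -38*l (r(l) = l*(-21 - 17) = l*(-38) = -38*l)
√(r(-12*89) - 4832993) = √(-(-456)*89 - 4832993) = √(-38*(-1068) - 4832993) = √(40584 - 4832993) = √(-4792409) = I*√4792409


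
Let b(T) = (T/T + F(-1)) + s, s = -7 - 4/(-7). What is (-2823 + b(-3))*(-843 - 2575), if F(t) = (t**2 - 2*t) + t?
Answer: 67625130/7 ≈ 9.6607e+6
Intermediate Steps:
F(t) = t**2 - t
s = -45/7 (s = -7 - 4*(-1/7) = -7 + 4/7 = -45/7 ≈ -6.4286)
b(T) = -24/7 (b(T) = (T/T - (-1 - 1)) - 45/7 = (1 - 1*(-2)) - 45/7 = (1 + 2) - 45/7 = 3 - 45/7 = -24/7)
(-2823 + b(-3))*(-843 - 2575) = (-2823 - 24/7)*(-843 - 2575) = -19785/7*(-3418) = 67625130/7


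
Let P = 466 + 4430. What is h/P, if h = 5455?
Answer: 5455/4896 ≈ 1.1142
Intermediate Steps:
P = 4896
h/P = 5455/4896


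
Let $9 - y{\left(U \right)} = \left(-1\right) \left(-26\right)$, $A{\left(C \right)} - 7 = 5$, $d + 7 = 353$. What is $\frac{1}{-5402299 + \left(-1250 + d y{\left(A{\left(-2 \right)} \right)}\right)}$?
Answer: $- \frac{1}{5409431} \approx -1.8486 \cdot 10^{-7}$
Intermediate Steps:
$d = 346$ ($d = -7 + 353 = 346$)
$A{\left(C \right)} = 12$ ($A{\left(C \right)} = 7 + 5 = 12$)
$y{\left(U \right)} = -17$ ($y{\left(U \right)} = 9 - \left(-1\right) \left(-26\right) = 9 - 26 = -17$)
$\frac{1}{-5402299 + \left(-1250 + d y{\left(A{\left(-2 \right)} \right)}\right)} = \frac{1}{-5402299 + \left(-1250 + 346 \left(-17\right)\right)} = \frac{1}{-5402299 - 7132} = \frac{1}{-5409431} = - \frac{1}{5409431}$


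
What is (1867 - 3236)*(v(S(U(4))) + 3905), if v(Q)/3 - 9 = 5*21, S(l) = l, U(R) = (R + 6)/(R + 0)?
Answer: -5814143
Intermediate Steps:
U(R) = (6 + R)/R
v(Q) = 342 (v(Q) = 27 + 3*(5*21) = 27 + 3*105 = 27 + 315 = 342)
(1867 - 3236)*(v(S(U(4))) + 3905) = (1867 - 3236)*(342 + 3905) = -1369*4247 = -5814143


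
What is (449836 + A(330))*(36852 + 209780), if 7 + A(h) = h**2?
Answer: 137800450728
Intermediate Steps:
A(h) = -7 + h**2
(449836 + A(330))*(36852 + 209780) = (449836 + (-7 + 330**2))*(36852 + 209780) = (449836 + (-7 + 108900))*246632 = (449836 + 108893)*246632 = 558729*246632 = 137800450728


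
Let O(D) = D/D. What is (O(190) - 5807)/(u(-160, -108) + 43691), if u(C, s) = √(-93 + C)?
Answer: -126834973/954451867 + 2903*I*√253/954451867 ≈ -0.13289 + 4.8379e-5*I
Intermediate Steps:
O(D) = 1
(O(190) - 5807)/(u(-160, -108) + 43691) = (1 - 5807)/(√(-93 - 160) + 43691) = -5806/(√(-253) + 43691) = -5806/(I*√253 + 43691) = -5806/(43691 + I*√253)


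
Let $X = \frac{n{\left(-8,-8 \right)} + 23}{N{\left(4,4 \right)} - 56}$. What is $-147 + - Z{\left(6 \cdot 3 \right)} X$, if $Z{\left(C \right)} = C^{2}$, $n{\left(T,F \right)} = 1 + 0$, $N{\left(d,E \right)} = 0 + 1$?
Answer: $- \frac{309}{55} \approx -5.6182$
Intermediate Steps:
$N{\left(d,E \right)} = 1$
$n{\left(T,F \right)} = 1$
$X = - \frac{24}{55}$ ($X = \frac{1 + 23}{1 - 56} = \frac{24}{-55} = 24 \left(- \frac{1}{55}\right) = - \frac{24}{55} \approx -0.43636$)
$-147 + - Z{\left(6 \cdot 3 \right)} X = -147 + - \left(6 \cdot 3\right)^{2} \left(- \frac{24}{55}\right) = -147 + - 18^{2} \left(- \frac{24}{55}\right) = -147 + \left(-1\right) 324 \left(- \frac{24}{55}\right) = -147 - - \frac{7776}{55} = -147 + \frac{7776}{55} = - \frac{309}{55}$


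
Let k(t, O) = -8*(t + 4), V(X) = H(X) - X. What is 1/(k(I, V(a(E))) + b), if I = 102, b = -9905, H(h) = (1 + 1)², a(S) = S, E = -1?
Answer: -1/10753 ≈ -9.2997e-5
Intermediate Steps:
H(h) = 4 (H(h) = 2² = 4)
V(X) = 4 - X
k(t, O) = -32 - 8*t (k(t, O) = -8*(4 + t) = -32 - 8*t)
1/(k(I, V(a(E))) + b) = 1/((-32 - 8*102) - 9905) = 1/((-32 - 816) - 9905) = 1/(-848 - 9905) = 1/(-10753) = -1/10753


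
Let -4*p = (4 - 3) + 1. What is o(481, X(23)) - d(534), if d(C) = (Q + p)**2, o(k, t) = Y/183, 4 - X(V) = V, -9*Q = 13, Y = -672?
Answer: -147301/19764 ≈ -7.4530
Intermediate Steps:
Q = -13/9 (Q = -1/9*13 = -13/9 ≈ -1.4444)
p = -1/2 (p = -((4 - 3) + 1)/4 = -(1 + 1)/4 = -1/4*2 = -1/2 ≈ -0.50000)
X(V) = 4 - V
o(k, t) = -224/61 (o(k, t) = -672/183 = -672*1/183 = -224/61)
d(C) = 1225/324 (d(C) = (-13/9 - 1/2)**2 = (-35/18)**2 = 1225/324)
o(481, X(23)) - d(534) = -224/61 - 1*1225/324 = -224/61 - 1225/324 = -147301/19764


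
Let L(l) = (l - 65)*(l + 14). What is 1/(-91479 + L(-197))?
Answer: -1/43533 ≈ -2.2971e-5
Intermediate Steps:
L(l) = (-65 + l)*(14 + l)
1/(-91479 + L(-197)) = 1/(-91479 + (-910 + (-197)**2 - 51*(-197))) = 1/(-91479 + (-910 + 38809 + 10047)) = 1/(-91479 + 47946) = 1/(-43533) = -1/43533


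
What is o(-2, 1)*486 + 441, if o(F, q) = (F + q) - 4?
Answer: -1989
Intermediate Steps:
o(F, q) = -4 + F + q
o(-2, 1)*486 + 441 = (-4 - 2 + 1)*486 + 441 = -5*486 + 441 = -2430 + 441 = -1989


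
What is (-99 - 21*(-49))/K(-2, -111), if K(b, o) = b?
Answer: -465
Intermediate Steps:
(-99 - 21*(-49))/K(-2, -111) = (-99 - 21*(-49))/(-2) = (-99 + 1029)*(-1/2) = 930*(-1/2) = -465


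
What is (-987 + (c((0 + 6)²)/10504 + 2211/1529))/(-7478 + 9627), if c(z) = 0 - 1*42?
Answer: -719484903/1568830172 ≈ -0.45861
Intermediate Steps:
c(z) = -42 (c(z) = 0 - 42 = -42)
(-987 + (c((0 + 6)²)/10504 + 2211/1529))/(-7478 + 9627) = (-987 + (-42/10504 + 2211/1529))/(-7478 + 9627) = (-987 + (-42*1/10504 + 2211*(1/1529)))/2149 = (-987 + (-21/5252 + 201/139))*(1/2149) = (-987 + 1052733/730028)*(1/2149) = -719484903/730028*1/2149 = -719484903/1568830172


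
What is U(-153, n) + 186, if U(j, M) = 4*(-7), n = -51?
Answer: 158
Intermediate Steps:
U(j, M) = -28
U(-153, n) + 186 = -28 + 186 = 158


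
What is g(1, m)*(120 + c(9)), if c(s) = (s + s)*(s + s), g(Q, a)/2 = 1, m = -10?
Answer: 888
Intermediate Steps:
g(Q, a) = 2 (g(Q, a) = 2*1 = 2)
c(s) = 4*s² (c(s) = (2*s)*(2*s) = 4*s²)
g(1, m)*(120 + c(9)) = 2*(120 + 4*9²) = 2*(120 + 4*81) = 2*(120 + 324) = 2*444 = 888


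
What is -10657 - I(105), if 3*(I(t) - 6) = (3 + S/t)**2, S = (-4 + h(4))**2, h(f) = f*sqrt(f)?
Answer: -352788286/33075 ≈ -10666.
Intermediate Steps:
h(f) = f**(3/2)
S = 16 (S = (-4 + 4**(3/2))**2 = (-4 + 8)**2 = 4**2 = 16)
I(t) = 6 + (3 + 16/t)**2/3
-10657 - I(105) = -10657 - (9 + 32/105 + (256/3)/105**2) = -10657 - (9 + 32*(1/105) + (256/3)*(1/11025)) = -10657 - (9 + 32/105 + 256/33075) = -10657 - 1*308011/33075 = -10657 - 308011/33075 = -352788286/33075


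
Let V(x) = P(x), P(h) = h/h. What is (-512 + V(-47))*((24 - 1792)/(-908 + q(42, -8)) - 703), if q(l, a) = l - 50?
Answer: 82038495/229 ≈ 3.5825e+5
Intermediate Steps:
q(l, a) = -50 + l
P(h) = 1
V(x) = 1
(-512 + V(-47))*((24 - 1792)/(-908 + q(42, -8)) - 703) = (-512 + 1)*((24 - 1792)/(-908 + (-50 + 42)) - 703) = -511*(-1768/(-908 - 8) - 703) = -511*(-1768/(-916) - 703) = -511*(-1768*(-1/916) - 703) = -511*(442/229 - 703) = -511*(-160545/229) = 82038495/229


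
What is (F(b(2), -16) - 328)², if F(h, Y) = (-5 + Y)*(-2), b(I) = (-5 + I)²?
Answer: 81796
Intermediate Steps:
F(h, Y) = 10 - 2*Y
(F(b(2), -16) - 328)² = ((10 - 2*(-16)) - 328)² = ((10 + 32) - 328)² = (42 - 328)² = (-286)² = 81796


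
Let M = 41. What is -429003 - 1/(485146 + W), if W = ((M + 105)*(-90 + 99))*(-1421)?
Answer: -592902738143/1382048 ≈ -4.2900e+5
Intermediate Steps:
W = -1867194 (W = ((41 + 105)*(-90 + 99))*(-1421) = (146*9)*(-1421) = 1314*(-1421) = -1867194)
-429003 - 1/(485146 + W) = -429003 - 1/(485146 - 1867194) = -429003 - 1/(-1382048) = -429003 - 1*(-1/1382048) = -429003 + 1/1382048 = -592902738143/1382048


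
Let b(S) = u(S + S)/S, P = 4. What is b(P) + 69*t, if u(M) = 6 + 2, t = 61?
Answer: 4211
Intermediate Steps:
u(M) = 8
b(S) = 8/S
b(P) + 69*t = 8/4 + 69*61 = 8*(¼) + 4209 = 2 + 4209 = 4211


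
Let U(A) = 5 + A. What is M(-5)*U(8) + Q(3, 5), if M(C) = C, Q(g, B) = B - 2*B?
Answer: -70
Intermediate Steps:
Q(g, B) = -B
M(-5)*U(8) + Q(3, 5) = -5*(5 + 8) - 1*5 = -5*13 - 5 = -65 - 5 = -70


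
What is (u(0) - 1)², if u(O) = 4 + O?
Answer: 9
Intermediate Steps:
(u(0) - 1)² = ((4 + 0) - 1)² = (4 - 1)² = 3² = 9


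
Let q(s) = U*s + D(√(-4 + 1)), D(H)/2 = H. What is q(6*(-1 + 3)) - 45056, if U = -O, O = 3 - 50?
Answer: -44492 + 2*I*√3 ≈ -44492.0 + 3.4641*I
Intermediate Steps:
O = -47
D(H) = 2*H
U = 47 (U = -1*(-47) = 47)
q(s) = 47*s + 2*I*√3 (q(s) = 47*s + 2*√(-4 + 1) = 47*s + 2*√(-3) = 47*s + 2*(I*√3) = 47*s + 2*I*√3)
q(6*(-1 + 3)) - 45056 = (47*(6*(-1 + 3)) + 2*I*√3) - 45056 = (47*(6*2) + 2*I*√3) - 45056 = (47*12 + 2*I*√3) - 45056 = (564 + 2*I*√3) - 45056 = -44492 + 2*I*√3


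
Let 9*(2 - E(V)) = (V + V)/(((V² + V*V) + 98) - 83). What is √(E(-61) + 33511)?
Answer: √16771971884587/22371 ≈ 183.07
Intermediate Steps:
E(V) = 2 - 2*V/(9*(15 + 2*V²)) (E(V) = 2 - (V + V)/(9*(((V² + V*V) + 98) - 83)) = 2 - 2*V/(9*(((V² + V²) + 98) - 83)) = 2 - 2*V/(9*((2*V² + 98) - 83)) = 2 - 2*V/(9*((98 + 2*V²) - 83)) = 2 - 2*V/(9*(15 + 2*V²)))
√(E(-61) + 33511) = √(2*(135 - 1*(-61) + 18*(-61)²)/(9*(15 + 2*(-61)²)) + 33511) = √(2*(135 + 61 + 18*3721)/(9*(15 + 2*3721)) + 33511) = √(2*(135 + 61 + 66978)/(9*(15 + 7442)) + 33511) = √((2/9)*67174/7457 + 33511) = √((2/9)*(1/7457)*67174 + 33511) = √(134348/67113 + 33511) = √(2249158091/67113) = √16771971884587/22371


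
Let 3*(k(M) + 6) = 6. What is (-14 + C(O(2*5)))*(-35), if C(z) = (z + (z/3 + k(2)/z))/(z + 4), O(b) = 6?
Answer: 1393/3 ≈ 464.33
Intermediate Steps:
k(M) = -4 (k(M) = -6 + (1/3)*6 = -6 + 2 = -4)
C(z) = (-4/z + 4*z/3)/(4 + z) (C(z) = (z + (z/3 - 4/z))/(z + 4) = (z + (z*(1/3) - 4/z))/(4 + z) = (z + (z/3 - 4/z))/(4 + z) = (z + (-4/z + z/3))/(4 + z) = (-4/z + 4*z/3)/(4 + z))
(-14 + C(O(2*5)))*(-35) = (-14 + (4/3)*(-3 + 6**2)/(6*(4 + 6)))*(-35) = (-14 + (4/3)*(1/6)*(-3 + 36)/10)*(-35) = (-14 + (4/3)*(1/6)*(1/10)*33)*(-35) = (-14 + 11/15)*(-35) = -199/15*(-35) = 1393/3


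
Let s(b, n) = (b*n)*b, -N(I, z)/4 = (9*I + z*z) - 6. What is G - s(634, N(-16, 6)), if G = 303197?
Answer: -182988739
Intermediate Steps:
N(I, z) = 24 - 36*I - 4*z² (N(I, z) = -4*((9*I + z*z) - 6) = -4*((9*I + z²) - 6) = -4*((z² + 9*I) - 6) = -4*(-6 + z² + 9*I) = 24 - 36*I - 4*z²)
s(b, n) = n*b²
G - s(634, N(-16, 6)) = 303197 - (24 - 36*(-16) - 4*6²)*634² = 303197 - (24 + 576 - 4*36)*401956 = 303197 - (24 + 576 - 144)*401956 = 303197 - 456*401956 = 303197 - 1*183291936 = 303197 - 183291936 = -182988739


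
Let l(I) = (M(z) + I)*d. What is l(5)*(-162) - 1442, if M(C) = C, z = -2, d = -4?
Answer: 502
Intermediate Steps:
l(I) = 8 - 4*I (l(I) = (-2 + I)*(-4) = 8 - 4*I)
l(5)*(-162) - 1442 = (8 - 4*5)*(-162) - 1442 = (8 - 20)*(-162) - 1442 = -12*(-162) - 1442 = 1944 - 1442 = 502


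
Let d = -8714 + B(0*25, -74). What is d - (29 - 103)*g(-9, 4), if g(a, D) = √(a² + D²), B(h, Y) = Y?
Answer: -8788 + 74*√97 ≈ -8059.2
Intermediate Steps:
d = -8788 (d = -8714 - 74 = -8788)
g(a, D) = √(D² + a²)
d - (29 - 103)*g(-9, 4) = -8788 - (29 - 103)*√(4² + (-9)²) = -8788 - (-74)*√(16 + 81) = -8788 - (-74)*√97 = -8788 + 74*√97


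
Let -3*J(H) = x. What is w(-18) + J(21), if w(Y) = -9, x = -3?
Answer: -8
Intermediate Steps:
J(H) = 1 (J(H) = -1/3*(-3) = 1)
w(-18) + J(21) = -9 + 1 = -8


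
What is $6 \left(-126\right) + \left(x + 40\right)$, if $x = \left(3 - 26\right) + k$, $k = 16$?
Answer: $-723$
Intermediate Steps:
$x = -7$ ($x = \left(3 - 26\right) + 16 = -23 + 16 = -7$)
$6 \left(-126\right) + \left(x + 40\right) = 6 \left(-126\right) + \left(-7 + 40\right) = -756 + 33 = -723$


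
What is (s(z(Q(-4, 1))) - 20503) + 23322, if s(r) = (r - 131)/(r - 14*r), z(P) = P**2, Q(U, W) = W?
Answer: 2829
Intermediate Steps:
s(r) = -(-131 + r)/(13*r) (s(r) = (-131 + r)/((-13*r)) = (-131 + r)*(-1/(13*r)) = -(-131 + r)/(13*r))
(s(z(Q(-4, 1))) - 20503) + 23322 = ((131 - 1*1**2)/(13*(1**2)) - 20503) + 23322 = ((1/13)*(131 - 1*1)/1 - 20503) + 23322 = ((1/13)*1*(131 - 1) - 20503) + 23322 = ((1/13)*1*130 - 20503) + 23322 = (10 - 20503) + 23322 = -20493 + 23322 = 2829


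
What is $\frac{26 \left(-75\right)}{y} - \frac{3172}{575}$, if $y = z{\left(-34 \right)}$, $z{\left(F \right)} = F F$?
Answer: $- \frac{2394041}{332350} \approx -7.2034$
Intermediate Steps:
$z{\left(F \right)} = F^{2}$
$y = 1156$ ($y = \left(-34\right)^{2} = 1156$)
$\frac{26 \left(-75\right)}{y} - \frac{3172}{575} = \frac{26 \left(-75\right)}{1156} - \frac{3172}{575} = \left(-1950\right) \frac{1}{1156} - \frac{3172}{575} = - \frac{975}{578} - \frac{3172}{575} = - \frac{2394041}{332350}$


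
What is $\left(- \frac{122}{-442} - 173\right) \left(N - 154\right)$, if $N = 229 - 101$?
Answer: $\frac{76344}{17} \approx 4490.8$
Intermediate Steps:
$N = 128$
$\left(- \frac{122}{-442} - 173\right) \left(N - 154\right) = \left(- \frac{122}{-442} - 173\right) \left(128 - 154\right) = \left(\left(-122\right) \left(- \frac{1}{442}\right) - 173\right) \left(-26\right) = \left(\frac{61}{221} - 173\right) \left(-26\right) = \left(- \frac{38172}{221}\right) \left(-26\right) = \frac{76344}{17}$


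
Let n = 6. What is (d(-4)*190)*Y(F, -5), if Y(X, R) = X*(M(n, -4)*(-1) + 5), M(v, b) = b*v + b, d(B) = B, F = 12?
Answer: -300960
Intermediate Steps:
M(v, b) = b + b*v
Y(X, R) = 33*X (Y(X, R) = X*(-4*(1 + 6)*(-1) + 5) = X*(-4*7*(-1) + 5) = X*(-28*(-1) + 5) = X*(28 + 5) = X*33 = 33*X)
(d(-4)*190)*Y(F, -5) = (-4*190)*(33*12) = -760*396 = -300960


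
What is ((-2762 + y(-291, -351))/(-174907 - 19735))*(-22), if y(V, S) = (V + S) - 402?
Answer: -41866/97321 ≈ -0.43018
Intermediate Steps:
y(V, S) = -402 + S + V (y(V, S) = (S + V) - 402 = -402 + S + V)
((-2762 + y(-291, -351))/(-174907 - 19735))*(-22) = ((-2762 + (-402 - 351 - 291))/(-174907 - 19735))*(-22) = ((-2762 - 1044)/(-194642))*(-22) = -3806*(-1/194642)*(-22) = (1903/97321)*(-22) = -41866/97321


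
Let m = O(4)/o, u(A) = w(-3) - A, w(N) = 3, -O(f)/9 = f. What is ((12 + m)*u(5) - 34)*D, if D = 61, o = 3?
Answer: -2074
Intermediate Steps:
O(f) = -9*f
u(A) = 3 - A
m = -12 (m = -9*4/3 = -36*⅓ = -12)
((12 + m)*u(5) - 34)*D = ((12 - 12)*(3 - 1*5) - 34)*61 = (0*(3 - 5) - 34)*61 = (0*(-2) - 34)*61 = (0 - 34)*61 = -34*61 = -2074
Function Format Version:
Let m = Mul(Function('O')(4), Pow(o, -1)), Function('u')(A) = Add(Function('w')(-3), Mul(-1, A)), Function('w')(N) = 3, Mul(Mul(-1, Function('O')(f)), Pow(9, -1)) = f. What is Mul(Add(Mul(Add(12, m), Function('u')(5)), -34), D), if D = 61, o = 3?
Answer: -2074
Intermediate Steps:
Function('O')(f) = Mul(-9, f)
Function('u')(A) = Add(3, Mul(-1, A))
m = -12 (m = Mul(Mul(-9, 4), Pow(3, -1)) = Mul(-36, Rational(1, 3)) = -12)
Mul(Add(Mul(Add(12, m), Function('u')(5)), -34), D) = Mul(Add(Mul(Add(12, -12), Add(3, Mul(-1, 5))), -34), 61) = Mul(Add(Mul(0, Add(3, -5)), -34), 61) = Mul(Add(Mul(0, -2), -34), 61) = Mul(Add(0, -34), 61) = Mul(-34, 61) = -2074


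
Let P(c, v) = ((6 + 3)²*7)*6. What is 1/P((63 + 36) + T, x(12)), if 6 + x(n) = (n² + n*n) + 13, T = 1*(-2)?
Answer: 1/3402 ≈ 0.00029394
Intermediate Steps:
T = -2
x(n) = 7 + 2*n² (x(n) = -6 + ((n² + n*n) + 13) = -6 + ((n² + n²) + 13) = -6 + (2*n² + 13) = -6 + (13 + 2*n²) = 7 + 2*n²)
P(c, v) = 3402 (P(c, v) = (9²*7)*6 = (81*7)*6 = 567*6 = 3402)
1/P((63 + 36) + T, x(12)) = 1/3402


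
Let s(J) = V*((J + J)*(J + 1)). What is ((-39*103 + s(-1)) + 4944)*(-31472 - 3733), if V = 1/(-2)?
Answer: -32635035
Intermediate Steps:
V = -1/2 ≈ -0.50000
s(J) = -J*(1 + J) (s(J) = -(J + J)*(J + 1)/2 = -2*J*(1 + J)/2 = -J*(1 + J))
((-39*103 + s(-1)) + 4944)*(-31472 - 3733) = ((-39*103 - 1*(-1)*(1 - 1)) + 4944)*(-31472 - 3733) = ((-4017 - 1*(-1)*0) + 4944)*(-35205) = ((-4017 + 0) + 4944)*(-35205) = (-4017 + 4944)*(-35205) = 927*(-35205) = -32635035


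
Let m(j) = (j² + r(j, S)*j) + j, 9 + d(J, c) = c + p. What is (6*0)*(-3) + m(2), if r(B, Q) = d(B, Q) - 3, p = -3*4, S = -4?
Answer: -50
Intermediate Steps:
p = -12
d(J, c) = -21 + c (d(J, c) = -9 + (c - 12) = -9 + (-12 + c) = -21 + c)
r(B, Q) = -24 + Q (r(B, Q) = (-21 + Q) - 3 = -24 + Q)
m(j) = j² - 27*j (m(j) = (j² + (-24 - 4)*j) + j = (j² - 28*j) + j = j² - 27*j)
(6*0)*(-3) + m(2) = (6*0)*(-3) + 2*(-27 + 2) = 0*(-3) + 2*(-25) = 0 - 50 = -50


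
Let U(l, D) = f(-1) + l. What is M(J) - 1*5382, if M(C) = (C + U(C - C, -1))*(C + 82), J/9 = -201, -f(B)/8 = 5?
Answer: 3187841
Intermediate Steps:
f(B) = -40 (f(B) = -8*5 = -40)
U(l, D) = -40 + l
J = -1809 (J = 9*(-201) = -1809)
M(C) = (-40 + C)*(82 + C) (M(C) = (C + (-40 + (C - C)))*(C + 82) = (C + (-40 + 0))*(82 + C) = (C - 40)*(82 + C) = (-40 + C)*(82 + C))
M(J) - 1*5382 = (-3280 + (-1809)² + 42*(-1809)) - 1*5382 = (-3280 + 3272481 - 75978) - 5382 = 3193223 - 5382 = 3187841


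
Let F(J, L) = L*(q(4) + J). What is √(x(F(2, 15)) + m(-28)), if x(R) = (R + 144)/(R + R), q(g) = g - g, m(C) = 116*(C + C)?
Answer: I*√649310/10 ≈ 80.58*I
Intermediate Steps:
m(C) = 232*C (m(C) = 116*(2*C) = 232*C)
q(g) = 0
F(J, L) = J*L (F(J, L) = L*(0 + J) = L*J = J*L)
x(R) = (144 + R)/(2*R) (x(R) = (144 + R)/((2*R)) = (144 + R)*(1/(2*R)) = (144 + R)/(2*R))
√(x(F(2, 15)) + m(-28)) = √((144 + 2*15)/(2*((2*15))) + 232*(-28)) = √((½)*(144 + 30)/30 - 6496) = √((½)*(1/30)*174 - 6496) = √(29/10 - 6496) = √(-64931/10) = I*√649310/10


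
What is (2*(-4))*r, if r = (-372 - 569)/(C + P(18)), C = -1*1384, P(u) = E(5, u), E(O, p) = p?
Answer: -3764/683 ≈ -5.5110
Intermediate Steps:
P(u) = u
C = -1384
r = 941/1366 (r = (-372 - 569)/(-1384 + 18) = -941/(-1366) = -941*(-1/1366) = 941/1366 ≈ 0.68887)
(2*(-4))*r = (2*(-4))*(941/1366) = -8*941/1366 = -3764/683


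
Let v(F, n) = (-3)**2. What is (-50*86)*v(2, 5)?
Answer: -38700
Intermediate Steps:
v(F, n) = 9
(-50*86)*v(2, 5) = -50*86*9 = -4300*9 = -38700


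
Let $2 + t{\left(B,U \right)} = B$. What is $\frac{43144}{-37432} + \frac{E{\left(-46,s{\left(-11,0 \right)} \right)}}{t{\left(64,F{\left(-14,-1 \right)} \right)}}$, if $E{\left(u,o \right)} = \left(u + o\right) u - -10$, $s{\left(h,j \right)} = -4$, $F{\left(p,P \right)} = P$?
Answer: $\frac{5237062}{145049} \approx 36.105$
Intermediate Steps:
$t{\left(B,U \right)} = -2 + B$
$E{\left(u,o \right)} = 10 + u \left(o + u\right)$ ($E{\left(u,o \right)} = \left(o + u\right) u + 10 = u \left(o + u\right) + 10 = 10 + u \left(o + u\right)$)
$\frac{43144}{-37432} + \frac{E{\left(-46,s{\left(-11,0 \right)} \right)}}{t{\left(64,F{\left(-14,-1 \right)} \right)}} = \frac{43144}{-37432} + \frac{10 + \left(-46\right)^{2} - -184}{-2 + 64} = 43144 \left(- \frac{1}{37432}\right) + \frac{10 + 2116 + 184}{62} = - \frac{5393}{4679} + 2310 \cdot \frac{1}{62} = - \frac{5393}{4679} + \frac{1155}{31} = \frac{5237062}{145049}$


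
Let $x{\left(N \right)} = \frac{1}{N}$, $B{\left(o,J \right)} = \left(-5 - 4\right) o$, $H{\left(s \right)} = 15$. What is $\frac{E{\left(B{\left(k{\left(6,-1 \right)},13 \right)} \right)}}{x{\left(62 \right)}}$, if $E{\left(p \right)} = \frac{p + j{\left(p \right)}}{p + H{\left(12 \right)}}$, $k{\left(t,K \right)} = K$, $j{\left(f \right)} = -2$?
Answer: $\frac{217}{12} \approx 18.083$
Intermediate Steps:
$B{\left(o,J \right)} = - 9 o$ ($B{\left(o,J \right)} = \left(-5 - 4\right) o = - 9 o$)
$E{\left(p \right)} = \frac{-2 + p}{15 + p}$ ($E{\left(p \right)} = \frac{p - 2}{p + 15} = \frac{-2 + p}{15 + p}$)
$\frac{E{\left(B{\left(k{\left(6,-1 \right)},13 \right)} \right)}}{x{\left(62 \right)}} = \frac{\frac{1}{15 - -9} \left(-2 - -9\right)}{\frac{1}{62}} = \frac{-2 + 9}{15 + 9} \frac{1}{\frac{1}{62}} = \frac{1}{24} \cdot 7 \cdot 62 = \frac{7}{24} \cdot 62 = \frac{217}{12}$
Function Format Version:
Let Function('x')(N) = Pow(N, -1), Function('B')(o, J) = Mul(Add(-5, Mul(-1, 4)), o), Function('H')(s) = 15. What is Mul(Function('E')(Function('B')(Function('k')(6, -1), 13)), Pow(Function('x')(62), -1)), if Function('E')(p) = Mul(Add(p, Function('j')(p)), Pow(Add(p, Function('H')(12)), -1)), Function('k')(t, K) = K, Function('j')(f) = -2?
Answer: Rational(217, 12) ≈ 18.083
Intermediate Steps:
Function('B')(o, J) = Mul(-9, o) (Function('B')(o, J) = Mul(Add(-5, -4), o) = Mul(-9, o))
Function('E')(p) = Mul(Pow(Add(15, p), -1), Add(-2, p)) (Function('E')(p) = Mul(Add(p, -2), Pow(Add(p, 15), -1)) = Mul(Add(-2, p), Pow(Add(15, p), -1)) = Mul(Pow(Add(15, p), -1), Add(-2, p)))
Mul(Function('E')(Function('B')(Function('k')(6, -1), 13)), Pow(Function('x')(62), -1)) = Mul(Mul(Pow(Add(15, Mul(-9, -1)), -1), Add(-2, Mul(-9, -1))), Pow(Pow(62, -1), -1)) = Mul(Mul(Pow(Add(15, 9), -1), Add(-2, 9)), Pow(Rational(1, 62), -1)) = Mul(Mul(Pow(24, -1), 7), 62) = Mul(Mul(Rational(1, 24), 7), 62) = Mul(Rational(7, 24), 62) = Rational(217, 12)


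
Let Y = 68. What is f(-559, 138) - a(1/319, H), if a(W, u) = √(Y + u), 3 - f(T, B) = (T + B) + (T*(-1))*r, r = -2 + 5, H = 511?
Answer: -1253 - √579 ≈ -1277.1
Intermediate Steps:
r = 3
f(T, B) = 3 - B + 2*T (f(T, B) = 3 - ((T + B) + (T*(-1))*3) = 3 - ((B + T) - T*3) = 3 - ((B + T) - 3*T) = 3 - (B - 2*T) = 3 + (-B + 2*T) = 3 - B + 2*T)
a(W, u) = √(68 + u)
f(-559, 138) - a(1/319, H) = (3 - 1*138 + 2*(-559)) - √(68 + 511) = (3 - 138 - 1118) - √579 = -1253 - √579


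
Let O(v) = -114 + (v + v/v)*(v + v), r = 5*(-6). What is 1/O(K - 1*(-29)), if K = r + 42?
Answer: 1/3330 ≈ 0.00030030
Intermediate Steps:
r = -30
K = 12 (K = -30 + 42 = 12)
O(v) = -114 + 2*v*(1 + v) (O(v) = -114 + (v + 1)*(2*v) = -114 + (1 + v)*(2*v) = -114 + 2*v*(1 + v))
1/O(K - 1*(-29)) = 1/(-114 + 2*(12 - 1*(-29)) + 2*(12 - 1*(-29))²) = 1/(-114 + 2*(12 + 29) + 2*(12 + 29)²) = 1/(-114 + 2*41 + 2*41²) = 1/(-114 + 82 + 2*1681) = 1/(-114 + 82 + 3362) = 1/3330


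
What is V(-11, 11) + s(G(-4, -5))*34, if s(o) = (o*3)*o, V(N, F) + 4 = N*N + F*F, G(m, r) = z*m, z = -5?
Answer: 41038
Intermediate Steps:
G(m, r) = -5*m
V(N, F) = -4 + F**2 + N**2 (V(N, F) = -4 + (N*N + F*F) = -4 + (N**2 + F**2) = -4 + (F**2 + N**2) = -4 + F**2 + N**2)
s(o) = 3*o**2 (s(o) = (3*o)*o = 3*o**2)
V(-11, 11) + s(G(-4, -5))*34 = (-4 + 11**2 + (-11)**2) + (3*(-5*(-4))**2)*34 = (-4 + 121 + 121) + (3*20**2)*34 = 238 + (3*400)*34 = 238 + 1200*34 = 238 + 40800 = 41038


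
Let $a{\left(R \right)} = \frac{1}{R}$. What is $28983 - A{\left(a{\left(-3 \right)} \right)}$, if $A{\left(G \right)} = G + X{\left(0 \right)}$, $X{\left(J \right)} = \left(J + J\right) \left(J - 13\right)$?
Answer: $\frac{86950}{3} \approx 28983.0$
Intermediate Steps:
$X{\left(J \right)} = 2 J \left(-13 + J\right)$
$A{\left(G \right)} = G$ ($A{\left(G \right)} = G + 2 \cdot 0 \left(-13 + 0\right) = G + 2 \cdot 0 \left(-13\right) = G + 0 = G$)
$28983 - A{\left(a{\left(-3 \right)} \right)} = 28983 - \frac{1}{-3} = 28983 - - \frac{1}{3} = 28983 + \frac{1}{3} = \frac{86950}{3}$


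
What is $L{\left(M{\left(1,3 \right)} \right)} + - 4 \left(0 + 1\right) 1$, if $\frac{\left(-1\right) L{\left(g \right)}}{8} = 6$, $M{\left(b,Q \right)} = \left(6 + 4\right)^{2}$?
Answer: $-52$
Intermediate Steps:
$M{\left(b,Q \right)} = 100$ ($M{\left(b,Q \right)} = 10^{2} = 100$)
$L{\left(g \right)} = -48$ ($L{\left(g \right)} = \left(-8\right) 6 = -48$)
$L{\left(M{\left(1,3 \right)} \right)} + - 4 \left(0 + 1\right) 1 = -48 + - 4 \left(0 + 1\right) 1 = -48 + \left(-4\right) 1 \cdot 1 = -48 - 4 = -52$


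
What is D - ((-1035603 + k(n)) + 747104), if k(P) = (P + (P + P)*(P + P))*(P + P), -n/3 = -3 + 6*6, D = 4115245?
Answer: 12146534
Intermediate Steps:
n = -99 (n = -3*(-3 + 6*6) = -3*(-3 + 36) = -3*33 = -99)
k(P) = 2*P*(P + 4*P²) (k(P) = (P + (2*P)*(2*P))*(2*P) = (P + 4*P²)*(2*P) = 2*P*(P + 4*P²))
D - ((-1035603 + k(n)) + 747104) = 4115245 - ((-1035603 + (-99)²*(2 + 8*(-99))) + 747104) = 4115245 - ((-1035603 + 9801*(2 - 792)) + 747104) = 4115245 - ((-1035603 + 9801*(-790)) + 747104) = 4115245 - ((-1035603 - 7742790) + 747104) = 4115245 - (-8778393 + 747104) = 4115245 - 1*(-8031289) = 4115245 + 8031289 = 12146534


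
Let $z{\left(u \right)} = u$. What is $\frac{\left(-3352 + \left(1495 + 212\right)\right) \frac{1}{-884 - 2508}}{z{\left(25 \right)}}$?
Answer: $\frac{329}{16960} \approx 0.019399$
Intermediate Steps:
$\frac{\left(-3352 + \left(1495 + 212\right)\right) \frac{1}{-884 - 2508}}{z{\left(25 \right)}} = \frac{\left(-3352 + \left(1495 + 212\right)\right) \frac{1}{-884 - 2508}}{25} = \frac{-3352 + 1707}{-3392} \cdot \frac{1}{25} = \left(-1645\right) \left(- \frac{1}{3392}\right) \frac{1}{25} = \frac{1645}{3392} \cdot \frac{1}{25} = \frac{329}{16960}$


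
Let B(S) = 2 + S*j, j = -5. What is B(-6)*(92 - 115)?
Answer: -736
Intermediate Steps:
B(S) = 2 - 5*S (B(S) = 2 + S*(-5) = 2 - 5*S)
B(-6)*(92 - 115) = (2 - 5*(-6))*(92 - 115) = (2 + 30)*(-23) = 32*(-23) = -736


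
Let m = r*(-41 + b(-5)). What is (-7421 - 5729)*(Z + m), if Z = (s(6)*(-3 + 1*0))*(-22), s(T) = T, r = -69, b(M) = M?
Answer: -46945500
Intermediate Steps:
Z = 396 (Z = (6*(-3 + 1*0))*(-22) = (6*(-3 + 0))*(-22) = (6*(-3))*(-22) = -18*(-22) = 396)
m = 3174 (m = -69*(-41 - 5) = -69*(-46) = 3174)
(-7421 - 5729)*(Z + m) = (-7421 - 5729)*(396 + 3174) = -13150*3570 = -46945500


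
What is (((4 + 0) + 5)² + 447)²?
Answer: 278784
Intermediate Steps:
(((4 + 0) + 5)² + 447)² = ((4 + 5)² + 447)² = (9² + 447)² = (81 + 447)² = 528² = 278784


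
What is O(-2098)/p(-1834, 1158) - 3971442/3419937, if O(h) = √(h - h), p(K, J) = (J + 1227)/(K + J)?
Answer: -1323814/1139979 ≈ -1.1613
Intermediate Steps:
p(K, J) = (1227 + J)/(J + K)
O(h) = 0 (O(h) = √0 = 0)
O(-2098)/p(-1834, 1158) - 3971442/3419937 = 0/(((1227 + 1158)/(1158 - 1834))) - 3971442/3419937 = 0/((2385/(-676))) - 3971442*1/3419937 = 0/((-1/676*2385)) - 1323814/1139979 = 0/(-2385/676) - 1323814/1139979 = 0*(-676/2385) - 1323814/1139979 = 0 - 1323814/1139979 = -1323814/1139979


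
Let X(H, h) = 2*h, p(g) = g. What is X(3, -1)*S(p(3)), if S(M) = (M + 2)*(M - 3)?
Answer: 0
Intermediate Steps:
S(M) = (-3 + M)*(2 + M) (S(M) = (2 + M)*(-3 + M) = (-3 + M)*(2 + M))
X(3, -1)*S(p(3)) = (2*(-1))*(-6 + 3² - 1*3) = -2*(-6 + 9 - 3) = -2*0 = 0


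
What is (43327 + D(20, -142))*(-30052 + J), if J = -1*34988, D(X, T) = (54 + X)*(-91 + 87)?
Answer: -2798736240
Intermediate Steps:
D(X, T) = -216 - 4*X (D(X, T) = (54 + X)*(-4) = -216 - 4*X)
J = -34988
(43327 + D(20, -142))*(-30052 + J) = (43327 + (-216 - 4*20))*(-30052 - 34988) = (43327 + (-216 - 80))*(-65040) = (43327 - 296)*(-65040) = 43031*(-65040) = -2798736240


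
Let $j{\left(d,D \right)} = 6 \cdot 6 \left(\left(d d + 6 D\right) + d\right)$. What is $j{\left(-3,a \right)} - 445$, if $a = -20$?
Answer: $-4549$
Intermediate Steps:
$j{\left(d,D \right)} = 36 d + 36 d^{2} + 216 D$ ($j{\left(d,D \right)} = 36 \left(\left(d^{2} + 6 D\right) + d\right) = 36 \left(d + d^{2} + 6 D\right) = 36 d + 36 d^{2} + 216 D$)
$j{\left(-3,a \right)} - 445 = \left(36 \left(-3\right) + 36 \left(-3\right)^{2} + 216 \left(-20\right)\right) - 445 = \left(-108 + 36 \cdot 9 - 4320\right) - 445 = \left(-108 + 324 - 4320\right) - 445 = -4104 - 445 = -4549$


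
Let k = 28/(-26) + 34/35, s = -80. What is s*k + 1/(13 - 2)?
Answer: 8539/1001 ≈ 8.5305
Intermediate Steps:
k = -48/455 (k = 28*(-1/26) + 34*(1/35) = -14/13 + 34/35 = -48/455 ≈ -0.10549)
s*k + 1/(13 - 2) = -80*(-48/455) + 1/(13 - 2) = 768/91 + 1/11 = 8539/1001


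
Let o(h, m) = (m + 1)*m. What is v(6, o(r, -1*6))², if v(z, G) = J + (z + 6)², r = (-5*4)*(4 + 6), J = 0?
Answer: 20736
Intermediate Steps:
r = -200 (r = -20*10 = -200)
o(h, m) = m*(1 + m) (o(h, m) = (1 + m)*m = m*(1 + m))
v(z, G) = (6 + z)² (v(z, G) = 0 + (z + 6)² = 0 + (6 + z)² = (6 + z)²)
v(6, o(r, -1*6))² = ((6 + 6)²)² = (12²)² = 144² = 20736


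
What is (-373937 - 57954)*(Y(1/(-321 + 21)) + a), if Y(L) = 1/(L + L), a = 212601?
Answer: -91755674841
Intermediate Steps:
Y(L) = 1/(2*L)
(-373937 - 57954)*(Y(1/(-321 + 21)) + a) = (-373937 - 57954)*(1/(2*(1/(-321 + 21))) + 212601) = -431891*(1/(2*(1/(-300))) + 212601) = -431891*(1/(2*(-1/300)) + 212601) = -431891*((½)*(-300) + 212601) = -431891*(-150 + 212601) = -431891*212451 = -91755674841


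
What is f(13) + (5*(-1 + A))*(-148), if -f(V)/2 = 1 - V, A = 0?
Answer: 764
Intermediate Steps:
f(V) = -2 + 2*V (f(V) = -2*(1 - V) = -2 + 2*V)
f(13) + (5*(-1 + A))*(-148) = (-2 + 2*13) + (5*(-1 + 0))*(-148) = (-2 + 26) + (5*(-1))*(-148) = 24 - 5*(-148) = 24 + 740 = 764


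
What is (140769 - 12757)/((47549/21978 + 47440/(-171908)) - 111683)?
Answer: -999285482232/871803536705 ≈ -1.1462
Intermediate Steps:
(140769 - 12757)/((47549/21978 + 47440/(-171908)) - 111683) = 128012/((47549*(1/21978) + 47440*(-1/171908)) - 111683) = 128012/((47549/21978 - 11860/42977) - 111683) = 128012/(14734333/7806186 - 111683) = 128012/(-871803536705/7806186) = 128012*(-7806186/871803536705) = -999285482232/871803536705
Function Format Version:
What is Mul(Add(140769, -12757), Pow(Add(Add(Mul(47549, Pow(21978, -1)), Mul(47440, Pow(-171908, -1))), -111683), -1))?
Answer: Rational(-999285482232, 871803536705) ≈ -1.1462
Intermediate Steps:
Mul(Add(140769, -12757), Pow(Add(Add(Mul(47549, Pow(21978, -1)), Mul(47440, Pow(-171908, -1))), -111683), -1)) = Mul(128012, Pow(Add(Add(Mul(47549, Rational(1, 21978)), Mul(47440, Rational(-1, 171908))), -111683), -1)) = Mul(128012, Pow(Add(Add(Rational(47549, 21978), Rational(-11860, 42977)), -111683), -1)) = Mul(128012, Pow(Add(Rational(14734333, 7806186), -111683), -1)) = Mul(128012, Pow(Rational(-871803536705, 7806186), -1)) = Mul(128012, Rational(-7806186, 871803536705)) = Rational(-999285482232, 871803536705)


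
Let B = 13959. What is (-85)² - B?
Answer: -6734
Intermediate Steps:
(-85)² - B = (-85)² - 1*13959 = 7225 - 13959 = -6734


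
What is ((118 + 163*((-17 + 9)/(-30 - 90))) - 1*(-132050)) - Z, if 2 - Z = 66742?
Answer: 2983783/15 ≈ 1.9892e+5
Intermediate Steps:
Z = -66740 (Z = 2 - 1*66742 = 2 - 66742 = -66740)
((118 + 163*((-17 + 9)/(-30 - 90))) - 1*(-132050)) - Z = ((118 + 163*((-17 + 9)/(-30 - 90))) - 1*(-132050)) - 1*(-66740) = ((118 + 163*(-8/(-120))) + 132050) + 66740 = ((118 + 163*(-8*(-1/120))) + 132050) + 66740 = ((118 + 163*(1/15)) + 132050) + 66740 = ((118 + 163/15) + 132050) + 66740 = (1933/15 + 132050) + 66740 = 1982683/15 + 66740 = 2983783/15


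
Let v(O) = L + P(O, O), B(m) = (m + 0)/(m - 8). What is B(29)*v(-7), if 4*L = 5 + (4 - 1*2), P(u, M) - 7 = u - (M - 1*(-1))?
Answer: 899/84 ≈ 10.702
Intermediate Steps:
P(u, M) = 6 + u - M (P(u, M) = 7 + (u - (M - 1*(-1))) = 7 + (u - (M + 1)) = 7 + (u - (1 + M)) = 7 + (u + (-1 - M)) = 7 + (-1 + u - M) = 6 + u - M)
L = 7/4 (L = (5 + (4 - 1*2))/4 = (5 + (4 - 2))/4 = (5 + 2)/4 = (¼)*7 = 7/4 ≈ 1.7500)
B(m) = m/(-8 + m)
v(O) = 31/4 (v(O) = 7/4 + (6 + O - O) = 7/4 + 6 = 31/4)
B(29)*v(-7) = (29/(-8 + 29))*(31/4) = (29/21)*(31/4) = 899/84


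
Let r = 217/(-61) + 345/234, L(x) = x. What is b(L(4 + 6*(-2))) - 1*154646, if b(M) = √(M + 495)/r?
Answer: -154646 - 4758*√487/9911 ≈ -1.5466e+5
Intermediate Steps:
r = -9911/4758 (r = 217*(-1/61) + 345*(1/234) = -217/61 + 115/78 = -9911/4758 ≈ -2.0830)
b(M) = -4758*√(495 + M)/9911 (b(M) = √(M + 495)/(-9911/4758) = √(495 + M)*(-4758/9911) = -4758*√(495 + M)/9911)
b(L(4 + 6*(-2))) - 1*154646 = -4758*√(495 + (4 + 6*(-2)))/9911 - 1*154646 = -4758*√(495 + (4 - 12))/9911 - 154646 = -4758*√(495 - 8)/9911 - 154646 = -4758*√487/9911 - 154646 = -154646 - 4758*√487/9911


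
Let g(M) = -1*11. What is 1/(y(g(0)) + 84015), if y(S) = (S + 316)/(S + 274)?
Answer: 263/22096250 ≈ 1.1902e-5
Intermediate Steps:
g(M) = -11
y(S) = (316 + S)/(274 + S)
1/(y(g(0)) + 84015) = 1/((316 - 11)/(274 - 11) + 84015) = 1/(305/263 + 84015) = 1/(22096250/263) = 263/22096250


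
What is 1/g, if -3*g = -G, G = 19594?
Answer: 3/19594 ≈ 0.00015311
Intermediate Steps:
g = 19594/3 (g = -(-1)*19594/3 = -⅓*(-19594) = 19594/3 ≈ 6531.3)
1/g = 1/(19594/3) = 3/19594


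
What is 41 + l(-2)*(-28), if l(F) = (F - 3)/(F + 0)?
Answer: -29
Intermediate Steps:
l(F) = (-3 + F)/F
41 + l(-2)*(-28) = 41 + ((-3 - 2)/(-2))*(-28) = 41 - ½*(-5)*(-28) = 41 + (5/2)*(-28) = 41 - 70 = -29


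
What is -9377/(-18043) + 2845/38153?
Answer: 409093016/688394579 ≈ 0.59427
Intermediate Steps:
-9377/(-18043) + 2845/38153 = -9377*(-1/18043) + 2845*(1/38153) = 9377/18043 + 2845/38153 = 409093016/688394579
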